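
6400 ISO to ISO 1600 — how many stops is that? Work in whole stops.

6400 → 3200 → 1600 — count the steps: 2 stops.

2 stops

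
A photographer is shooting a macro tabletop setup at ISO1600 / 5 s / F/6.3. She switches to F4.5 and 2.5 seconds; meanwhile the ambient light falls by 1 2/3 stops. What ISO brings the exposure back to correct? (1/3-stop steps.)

ISO 5000

Scene light: 1 2/3 stops darker.
Aperture: f/6.3 → f/5.6 → f/5 → f/4.5 — 1 stop larger aperture (brighter).
Shutter speed: 5 → 4 → 3.2 → 2.5 — 1 stop faster (darker).
Net so far: 1 2/3 stops darker. ISO: 1600 → 2000 → 2500 → 3200 → 4000 → 5000.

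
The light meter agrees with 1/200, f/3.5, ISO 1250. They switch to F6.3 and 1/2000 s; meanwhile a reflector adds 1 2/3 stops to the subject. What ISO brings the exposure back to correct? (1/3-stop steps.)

Scene light: 1 2/3 stops brighter.
Aperture: f/3.5 → f/4 → f/4.5 → f/5 → f/5.6 → f/6.3 — 1 2/3 stops narrower (darker).
Shutter speed: 1/200 → 1/250 → 1/320 → 1/400 → 1/500 → 1/640 → 1/800 → 1/1000 → 1/1250 → 1/1600 → 1/2000 — 3 1/3 stops shorter (darker).
Net so far: 3 1/3 stops darker. ISO: 1250 → 1600 → 2000 → 2500 → 3200 → 4000 → 5000 → 6400 → 8000 → 10000 → 12800.

ISO 12800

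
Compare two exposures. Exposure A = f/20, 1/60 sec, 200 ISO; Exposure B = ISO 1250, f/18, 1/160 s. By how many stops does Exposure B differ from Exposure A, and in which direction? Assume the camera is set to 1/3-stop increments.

Aperture: f/20 → f/18 — 1/3 stop wider (brighter).
Shutter speed: 1/60 → 1/80 → 1/100 → 1/125 → 1/160 — 1 1/3 stops faster (darker).
ISO: 200 → 250 → 320 → 400 → 500 → 640 → 800 → 1000 → 1250 — 2 2/3 stops raised (brighter).
Net: +1/3 −1 1/3 +2 2/3 = +1 2/3 stops.

1 2/3 stops brighter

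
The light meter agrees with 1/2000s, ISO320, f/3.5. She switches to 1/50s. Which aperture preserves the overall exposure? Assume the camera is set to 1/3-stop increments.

f/22

Shutter speed: 1/2000 → 1/1600 → 1/1250 → 1/1000 → 1/800 → 1/640 → 1/500 → 1/400 → 1/320 → 1/250 → 1/200 → 1/160 → 1/125 → 1/100 → 1/80 → 1/60 → 1/50 — 5 1/3 stops slower (brighter).
Need 5 1/3 stops darker from the aperture: f/3.5 → f/4 → f/4.5 → f/5 → f/5.6 → f/6.3 → f/7.1 → f/8 → f/9 → f/10 → f/11 → f/13 → f/14 → f/16 → f/18 → f/20 → f/22.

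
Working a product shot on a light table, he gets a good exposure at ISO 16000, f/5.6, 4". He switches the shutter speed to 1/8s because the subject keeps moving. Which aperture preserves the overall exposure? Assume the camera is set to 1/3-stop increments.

f/1.0

Shutter speed: 4 → 3.2 → 2.5 → 2 → 1.6 → 1.3 → 1 → 0.8 → 0.6 → 0.5 → 0.4 → 0.3 → 1/4 → 1/5 → 1/6 → 1/8 — 5 stops faster (darker).
Need 5 stops brighter from the aperture: f/5.6 → f/5 → f/4.5 → f/4 → f/3.5 → f/3.2 → f/2.8 → f/2.5 → f/2.2 → f/2 → f/1.8 → f/1.6 → f/1.4 → f/1.2 → f/1.1 → f/1.0.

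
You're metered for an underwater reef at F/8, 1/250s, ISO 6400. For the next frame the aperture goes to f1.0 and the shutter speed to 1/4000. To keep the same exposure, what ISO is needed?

Aperture: f/8 → f/5.6 → f/4 → f/2.8 → f/2 → f/1.4 → f/1.0 — 6 stops larger aperture (brighter).
Shutter speed: 1/250 → 1/500 → 1/1000 → 1/2000 → 1/4000 — 4 stops faster (darker).
Net change so far: 2 stops brighter. Offset with the ISO: 6400 → 3200 → 1600.

ISO 1600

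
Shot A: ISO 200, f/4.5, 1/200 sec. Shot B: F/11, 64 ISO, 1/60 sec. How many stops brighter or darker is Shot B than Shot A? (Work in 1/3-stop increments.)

2 2/3 stops darker

Aperture: f/4.5 → f/5 → f/5.6 → f/6.3 → f/7.1 → f/8 → f/9 → f/10 → f/11 — 2 2/3 stops narrower (darker).
Shutter speed: 1/200 → 1/160 → 1/125 → 1/100 → 1/80 → 1/60 — 1 2/3 stops slower (brighter).
ISO: 200 → 160 → 125 → 100 → 80 → 64 — 1 2/3 stops dropped (darker).
Net: −2 2/3 +1 2/3 −1 2/3 = −2 2/3 stops.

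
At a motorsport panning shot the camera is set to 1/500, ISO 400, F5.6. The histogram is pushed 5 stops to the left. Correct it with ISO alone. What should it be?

ISO 12800

Underexposed by 5 stops → need 5 stops brighter.
ISO: 400 → 800 → 1600 → 3200 → 6400 → 12800.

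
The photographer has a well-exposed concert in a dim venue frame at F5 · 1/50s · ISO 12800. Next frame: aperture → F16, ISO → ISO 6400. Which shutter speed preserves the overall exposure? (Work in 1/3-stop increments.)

0.4 s

Aperture: f/5 → f/5.6 → f/6.3 → f/7.1 → f/8 → f/9 → f/10 → f/11 → f/13 → f/14 → f/16 — 3 1/3 stops stopped down (darker).
ISO: 12800 → 10000 → 8000 → 6400 — 1 stop lower (darker).
Net change so far: 4 1/3 stops darker. Offset with the shutter speed: 1/50 → 1/40 → 1/30 → 1/25 → 1/20 → 1/15 → 1/13 → 1/10 → 1/8 → 1/6 → 1/5 → 1/4 → 0.3 → 0.4.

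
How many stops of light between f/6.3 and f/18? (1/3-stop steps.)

3 stops

f/6.3 → f/7.1 → f/8 → f/9 → f/10 → f/11 → f/13 → f/14 → f/16 → f/18 — count the steps: 9 third-stops = 3 stops.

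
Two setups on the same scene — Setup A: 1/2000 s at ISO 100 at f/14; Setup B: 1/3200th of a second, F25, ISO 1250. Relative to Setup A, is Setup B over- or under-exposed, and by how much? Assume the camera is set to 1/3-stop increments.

Aperture: f/14 → f/16 → f/18 → f/20 → f/22 → f/25 — 1 2/3 stops narrower (darker).
Shutter speed: 1/2000 → 1/2500 → 1/3200 — 2/3 stop shorter (darker).
ISO: 100 → 125 → 160 → 200 → 250 → 320 → 400 → 500 → 640 → 800 → 1000 → 1250 — 3 2/3 stops higher (brighter).
Net: −1 2/3 −2/3 +3 2/3 = +1 1/3 stops.

1 1/3 stops brighter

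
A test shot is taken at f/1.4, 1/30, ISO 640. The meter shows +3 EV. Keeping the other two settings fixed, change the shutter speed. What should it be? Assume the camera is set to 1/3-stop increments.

1/250s

Overexposed by 3 stops → need 3 stops darker.
Shutter speed: 1/30 → 1/40 → 1/50 → 1/60 → 1/80 → 1/100 → 1/125 → 1/160 → 1/200 → 1/250.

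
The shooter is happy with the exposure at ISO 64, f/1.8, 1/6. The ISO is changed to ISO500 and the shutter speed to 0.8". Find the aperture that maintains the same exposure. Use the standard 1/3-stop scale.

ISO: 64 → 80 → 100 → 125 → 160 → 200 → 250 → 320 → 400 → 500 — 3 stops raised (brighter).
Shutter speed: 1/6 → 1/5 → 1/4 → 0.3 → 0.4 → 0.5 → 0.6 → 0.8 — 2 1/3 stops longer (brighter).
Net change so far: 5 1/3 stops brighter. Offset with the aperture: f/1.8 → f/2 → f/2.2 → f/2.5 → f/2.8 → f/3.2 → f/3.5 → f/4 → f/4.5 → f/5 → f/5.6 → f/6.3 → f/7.1 → f/8 → f/9 → f/10 → f/11.

f/11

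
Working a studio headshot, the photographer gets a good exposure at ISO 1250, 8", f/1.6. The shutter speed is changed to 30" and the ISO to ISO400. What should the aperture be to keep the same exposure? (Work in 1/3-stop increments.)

Shutter speed: 8 → 10 → 13 → 15 → 20 → 25 → 30 — 2 stops slower (brighter).
ISO: 1250 → 1000 → 800 → 640 → 500 → 400 — 1 2/3 stops dropped (darker).
Net change so far: 1/3 stop brighter. Offset with the aperture: f/1.6 → f/1.8.

f/1.8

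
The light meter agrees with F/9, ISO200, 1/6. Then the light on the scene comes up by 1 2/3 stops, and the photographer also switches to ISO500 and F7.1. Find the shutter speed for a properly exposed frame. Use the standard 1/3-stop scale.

1/80s

Scene light: 1 2/3 stops brighter.
ISO: 200 → 250 → 320 → 400 → 500 — 1 1/3 stops higher (brighter).
Aperture: f/9 → f/8 → f/7.1 — 2/3 stop wider (brighter).
Net so far: 3 2/3 stops brighter. Shutter speed: 1/6 → 1/8 → 1/10 → 1/13 → 1/15 → 1/20 → 1/25 → 1/30 → 1/40 → 1/50 → 1/60 → 1/80.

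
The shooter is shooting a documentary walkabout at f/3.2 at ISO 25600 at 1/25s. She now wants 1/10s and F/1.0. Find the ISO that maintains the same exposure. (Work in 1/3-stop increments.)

Shutter speed: 1/25 → 1/20 → 1/15 → 1/13 → 1/10 — 1 1/3 stops slower (brighter).
Aperture: f/3.2 → f/2.8 → f/2.5 → f/2.2 → f/2 → f/1.8 → f/1.6 → f/1.4 → f/1.2 → f/1.1 → f/1.0 — 3 1/3 stops wider (brighter).
Net change so far: 4 2/3 stops brighter. Offset with the ISO: 25600 → 20000 → 16000 → 12800 → 10000 → 8000 → 6400 → 5000 → 4000 → 3200 → 2500 → 2000 → 1600 → 1250 → 1000.

ISO 1000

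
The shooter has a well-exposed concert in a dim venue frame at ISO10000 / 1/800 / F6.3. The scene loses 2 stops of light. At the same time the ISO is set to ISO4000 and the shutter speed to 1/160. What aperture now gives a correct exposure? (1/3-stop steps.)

f/4.5

Scene light: 2 stops darker.
ISO: 10000 → 8000 → 6400 → 5000 → 4000 — 1 1/3 stops lower (darker).
Shutter speed: 1/800 → 1/640 → 1/500 → 1/400 → 1/320 → 1/250 → 1/200 → 1/160 — 2 1/3 stops longer (brighter).
Net so far: 1 stop darker. Aperture: f/6.3 → f/5.6 → f/5 → f/4.5.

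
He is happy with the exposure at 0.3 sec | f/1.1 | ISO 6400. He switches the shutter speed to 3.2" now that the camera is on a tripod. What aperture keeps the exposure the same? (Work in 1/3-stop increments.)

Shutter speed: 0.3 → 0.4 → 0.5 → 0.6 → 0.8 → 1 → 1.3 → 1.6 → 2 → 2.5 → 3.2 — 3 1/3 stops slower (brighter).
Need 3 1/3 stops darker from the aperture: f/1.1 → f/1.2 → f/1.4 → f/1.6 → f/1.8 → f/2 → f/2.2 → f/2.5 → f/2.8 → f/3.2 → f/3.5.

f/3.5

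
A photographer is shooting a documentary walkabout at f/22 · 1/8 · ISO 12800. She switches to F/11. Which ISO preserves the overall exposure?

Aperture: f/22 → f/16 → f/11 — 2 stops opened up (brighter).
Need 2 stops darker from the ISO: 12800 → 6400 → 3200.

ISO 3200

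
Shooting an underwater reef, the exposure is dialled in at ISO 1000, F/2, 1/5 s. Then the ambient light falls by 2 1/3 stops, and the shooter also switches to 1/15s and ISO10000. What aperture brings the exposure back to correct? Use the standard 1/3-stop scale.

f/1.6

Scene light: 2 1/3 stops darker.
Shutter speed: 1/5 → 1/6 → 1/8 → 1/10 → 1/13 → 1/15 — 1 2/3 stops faster (darker).
ISO: 1000 → 1250 → 1600 → 2000 → 2500 → 3200 → 4000 → 5000 → 6400 → 8000 → 10000 — 3 1/3 stops raised (brighter).
Net so far: 2/3 stop darker. Aperture: f/2 → f/1.8 → f/1.6.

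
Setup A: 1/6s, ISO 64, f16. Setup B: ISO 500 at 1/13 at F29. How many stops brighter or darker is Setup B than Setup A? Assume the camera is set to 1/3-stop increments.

Aperture: f/16 → f/18 → f/20 → f/22 → f/25 → f/29 — 1 2/3 stops stopped down (darker).
Shutter speed: 1/6 → 1/8 → 1/10 → 1/13 — 1 stop shorter (darker).
ISO: 64 → 80 → 100 → 125 → 160 → 200 → 250 → 320 → 400 → 500 — 3 stops higher (brighter).
Net: −1 2/3 −1 +3 = +1/3 stops.

1/3 stop brighter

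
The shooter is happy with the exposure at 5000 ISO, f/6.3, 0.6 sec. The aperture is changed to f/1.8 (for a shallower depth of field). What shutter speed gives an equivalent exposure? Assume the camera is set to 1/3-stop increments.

1/20s

Aperture: f/6.3 → f/5.6 → f/5 → f/4.5 → f/4 → f/3.5 → f/3.2 → f/2.8 → f/2.5 → f/2.2 → f/2 → f/1.8 — 3 2/3 stops opened up (brighter).
Need 3 2/3 stops darker from the shutter speed: 0.6 → 0.5 → 0.4 → 0.3 → 1/4 → 1/5 → 1/6 → 1/8 → 1/10 → 1/13 → 1/15 → 1/20.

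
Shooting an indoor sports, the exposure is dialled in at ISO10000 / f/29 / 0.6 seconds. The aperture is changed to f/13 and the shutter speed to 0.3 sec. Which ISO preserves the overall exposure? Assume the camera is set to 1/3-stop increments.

ISO 4000

Aperture: f/29 → f/25 → f/22 → f/20 → f/18 → f/16 → f/14 → f/13 — 2 1/3 stops opened up (brighter).
Shutter speed: 0.6 → 0.5 → 0.4 → 0.3 — 1 stop shorter (darker).
Net change so far: 1 1/3 stops brighter. Offset with the ISO: 10000 → 8000 → 6400 → 5000 → 4000.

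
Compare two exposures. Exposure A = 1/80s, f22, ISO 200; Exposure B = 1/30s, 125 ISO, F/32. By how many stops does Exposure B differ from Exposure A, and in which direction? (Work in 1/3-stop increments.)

Aperture: f/22 → f/25 → f/29 → f/32 — 1 stop smaller aperture (darker).
Shutter speed: 1/80 → 1/60 → 1/50 → 1/40 → 1/30 — 1 1/3 stops slower (brighter).
ISO: 200 → 160 → 125 — 2/3 stop dropped (darker).
Net: −1 +1 1/3 −2/3 = −1/3 stops.

1/3 stop darker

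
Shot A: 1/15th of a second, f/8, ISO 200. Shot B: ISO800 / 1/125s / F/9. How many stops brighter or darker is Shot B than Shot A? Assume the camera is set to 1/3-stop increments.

Aperture: f/8 → f/9 — 1/3 stop smaller aperture (darker).
Shutter speed: 1/15 → 1/20 → 1/25 → 1/30 → 1/40 → 1/50 → 1/60 → 1/80 → 1/100 → 1/125 — 3 stops shorter (darker).
ISO: 200 → 250 → 320 → 400 → 500 → 640 → 800 — 2 stops raised (brighter).
Net: −1/3 −3 +2 = −1 1/3 stops.

1 1/3 stops darker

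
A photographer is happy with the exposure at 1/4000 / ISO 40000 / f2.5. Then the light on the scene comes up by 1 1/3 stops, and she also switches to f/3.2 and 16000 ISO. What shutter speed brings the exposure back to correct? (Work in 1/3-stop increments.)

1/2500s

Scene light: 1 1/3 stops brighter.
Aperture: f/2.5 → f/2.8 → f/3.2 — 2/3 stop stopped down (darker).
ISO: 40000 → 32000 → 25600 → 20000 → 16000 — 1 1/3 stops lower (darker).
Net so far: 2/3 stop darker. Shutter speed: 1/4000 → 1/3200 → 1/2500.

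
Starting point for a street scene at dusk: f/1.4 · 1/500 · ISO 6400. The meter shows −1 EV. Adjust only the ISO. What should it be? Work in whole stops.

ISO 12800

Underexposed by 1 stop → need 1 stop brighter.
ISO: 6400 → 12800.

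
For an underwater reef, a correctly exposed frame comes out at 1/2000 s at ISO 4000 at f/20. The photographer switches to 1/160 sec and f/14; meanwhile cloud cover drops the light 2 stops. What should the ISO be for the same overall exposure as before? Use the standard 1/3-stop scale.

ISO 640

Scene light: 2 stops darker.
Shutter speed: 1/2000 → 1/1600 → 1/1250 → 1/1000 → 1/800 → 1/640 → 1/500 → 1/400 → 1/320 → 1/250 → 1/200 → 1/160 — 3 2/3 stops slower (brighter).
Aperture: f/20 → f/18 → f/16 → f/14 — 1 stop wider (brighter).
Net so far: 2 2/3 stops brighter. ISO: 4000 → 3200 → 2500 → 2000 → 1600 → 1250 → 1000 → 800 → 640.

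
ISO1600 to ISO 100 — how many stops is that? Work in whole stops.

4 stops

1600 → 800 → 400 → 200 → 100 — count the steps: 4 stops.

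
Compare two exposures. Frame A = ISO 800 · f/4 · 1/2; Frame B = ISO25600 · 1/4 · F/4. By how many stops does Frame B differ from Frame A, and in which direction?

4 stops brighter

Aperture: unchanged.
Shutter speed: 1/2 → 1/4 — 1 stop shorter (darker).
ISO: 800 → 1600 → 3200 → 6400 → 12800 → 25600 — 5 stops higher (brighter).
Net: −1 +5 = +4 stops.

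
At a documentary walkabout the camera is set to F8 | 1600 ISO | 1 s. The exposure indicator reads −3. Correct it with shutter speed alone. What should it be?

8 s

Underexposed by 3 stops → need 3 stops brighter.
Shutter speed: 1 → 2 → 4 → 8.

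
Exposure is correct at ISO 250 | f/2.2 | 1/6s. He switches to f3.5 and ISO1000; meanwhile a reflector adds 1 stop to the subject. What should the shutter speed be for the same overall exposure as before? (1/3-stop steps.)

Scene light: 1 stop brighter.
Aperture: f/2.2 → f/2.5 → f/2.8 → f/3.2 → f/3.5 — 1 1/3 stops narrower (darker).
ISO: 250 → 320 → 400 → 500 → 640 → 800 → 1000 — 2 stops raised (brighter).
Net so far: 1 2/3 stops brighter. Shutter speed: 1/6 → 1/8 → 1/10 → 1/13 → 1/15 → 1/20.

1/20s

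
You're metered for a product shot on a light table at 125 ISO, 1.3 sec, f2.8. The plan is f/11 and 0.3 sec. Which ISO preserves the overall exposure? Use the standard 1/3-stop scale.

ISO 8000

Aperture: f/2.8 → f/3.2 → f/3.5 → f/4 → f/4.5 → f/5 → f/5.6 → f/6.3 → f/7.1 → f/8 → f/9 → f/10 → f/11 — 4 stops stopped down (darker).
Shutter speed: 1.3 → 1 → 0.8 → 0.6 → 0.5 → 0.4 → 0.3 — 2 stops shorter (darker).
Net change so far: 6 stops darker. Offset with the ISO: 125 → 160 → 200 → 250 → 320 → 400 → 500 → 640 → 800 → 1000 → 1250 → 1600 → 2000 → 2500 → 3200 → 4000 → 5000 → 6400 → 8000.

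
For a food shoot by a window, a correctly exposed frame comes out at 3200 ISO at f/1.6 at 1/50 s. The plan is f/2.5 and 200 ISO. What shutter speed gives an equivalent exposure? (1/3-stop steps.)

0.8 s

Aperture: f/1.6 → f/1.8 → f/2 → f/2.2 → f/2.5 — 1 1/3 stops smaller aperture (darker).
ISO: 3200 → 2500 → 2000 → 1600 → 1250 → 1000 → 800 → 640 → 500 → 400 → 320 → 250 → 200 — 4 stops dropped (darker).
Net change so far: 5 1/3 stops darker. Offset with the shutter speed: 1/50 → 1/40 → 1/30 → 1/25 → 1/20 → 1/15 → 1/13 → 1/10 → 1/8 → 1/6 → 1/5 → 1/4 → 0.3 → 0.4 → 0.5 → 0.6 → 0.8.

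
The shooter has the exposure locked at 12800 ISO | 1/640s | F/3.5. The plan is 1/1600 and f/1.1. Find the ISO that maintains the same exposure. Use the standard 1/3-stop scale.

ISO 3200

Shutter speed: 1/640 → 1/800 → 1/1000 → 1/1250 → 1/1600 — 1 1/3 stops faster (darker).
Aperture: f/3.5 → f/3.2 → f/2.8 → f/2.5 → f/2.2 → f/2 → f/1.8 → f/1.6 → f/1.4 → f/1.2 → f/1.1 — 3 1/3 stops opened up (brighter).
Net change so far: 2 stops brighter. Offset with the ISO: 12800 → 10000 → 8000 → 6400 → 5000 → 4000 → 3200.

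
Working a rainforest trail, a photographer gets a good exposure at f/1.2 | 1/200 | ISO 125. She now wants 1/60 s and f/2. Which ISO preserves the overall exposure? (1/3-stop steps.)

ISO 100

Shutter speed: 1/200 → 1/160 → 1/125 → 1/100 → 1/80 → 1/60 — 1 2/3 stops longer (brighter).
Aperture: f/1.2 → f/1.4 → f/1.6 → f/1.8 → f/2 — 1 1/3 stops smaller aperture (darker).
Net change so far: 1/3 stop brighter. Offset with the ISO: 125 → 100.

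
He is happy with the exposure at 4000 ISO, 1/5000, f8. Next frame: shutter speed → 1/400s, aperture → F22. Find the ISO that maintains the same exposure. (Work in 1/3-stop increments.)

Shutter speed: 1/5000 → 1/4000 → 1/3200 → 1/2500 → 1/2000 → 1/1600 → 1/1250 → 1/1000 → 1/800 → 1/640 → 1/500 → 1/400 — 3 2/3 stops longer (brighter).
Aperture: f/8 → f/9 → f/10 → f/11 → f/13 → f/14 → f/16 → f/18 → f/20 → f/22 — 3 stops smaller aperture (darker).
Net change so far: 2/3 stop brighter. Offset with the ISO: 4000 → 3200 → 2500.

ISO 2500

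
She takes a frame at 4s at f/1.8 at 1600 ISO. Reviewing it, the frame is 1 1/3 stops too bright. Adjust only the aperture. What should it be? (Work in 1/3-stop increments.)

f/2.8

Overexposed by 1 1/3 stops → need 1 1/3 stops darker.
Aperture: f/1.8 → f/2 → f/2.2 → f/2.5 → f/2.8.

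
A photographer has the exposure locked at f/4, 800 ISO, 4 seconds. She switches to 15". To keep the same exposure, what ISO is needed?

Shutter speed: 4 → 8 → 15 — 2 stops slower (brighter).
Need 2 stops darker from the ISO: 800 → 400 → 200.

ISO 200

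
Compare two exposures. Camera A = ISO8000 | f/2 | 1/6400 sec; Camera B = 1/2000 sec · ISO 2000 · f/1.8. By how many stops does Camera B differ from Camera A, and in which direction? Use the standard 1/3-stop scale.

Aperture: f/2 → f/1.8 — 1/3 stop wider (brighter).
Shutter speed: 1/6400 → 1/5000 → 1/4000 → 1/3200 → 1/2500 → 1/2000 — 1 2/3 stops longer (brighter).
ISO: 8000 → 6400 → 5000 → 4000 → 3200 → 2500 → 2000 — 2 stops dropped (darker).
Net: +1/3 +1 2/3 −2 = 0 stops.

same exposure (0 stops)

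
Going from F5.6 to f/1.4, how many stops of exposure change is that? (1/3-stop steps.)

4 stops

f/5.6 → f/5 → f/4.5 → f/4 → f/3.5 → f/3.2 → f/2.8 → f/2.5 → f/2.2 → f/2 → f/1.8 → f/1.6 → f/1.4 — count the steps: 12 third-stops = 4 stops.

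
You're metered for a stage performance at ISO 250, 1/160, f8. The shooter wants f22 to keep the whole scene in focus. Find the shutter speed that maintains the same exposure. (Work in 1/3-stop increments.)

1/20s

Aperture: f/8 → f/9 → f/10 → f/11 → f/13 → f/14 → f/16 → f/18 → f/20 → f/22 — 3 stops stopped down (darker).
Need 3 stops brighter from the shutter speed: 1/160 → 1/125 → 1/100 → 1/80 → 1/60 → 1/50 → 1/40 → 1/30 → 1/25 → 1/20.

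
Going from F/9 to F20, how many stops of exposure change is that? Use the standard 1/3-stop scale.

2 1/3 stops

f/9 → f/10 → f/11 → f/13 → f/14 → f/16 → f/18 → f/20 — count the steps: 7 third-stops = 2 1/3 stops.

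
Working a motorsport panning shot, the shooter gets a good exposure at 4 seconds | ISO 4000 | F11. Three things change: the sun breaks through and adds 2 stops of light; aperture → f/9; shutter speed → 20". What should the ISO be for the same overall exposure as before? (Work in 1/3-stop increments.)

ISO 125

Scene light: 2 stops brighter.
Aperture: f/11 → f/10 → f/9 — 2/3 stop larger aperture (brighter).
Shutter speed: 4 → 5 → 6 → 8 → 10 → 13 → 15 → 20 — 2 1/3 stops longer (brighter).
Net so far: 5 stops brighter. ISO: 4000 → 3200 → 2500 → 2000 → 1600 → 1250 → 1000 → 800 → 640 → 500 → 400 → 320 → 250 → 200 → 160 → 125.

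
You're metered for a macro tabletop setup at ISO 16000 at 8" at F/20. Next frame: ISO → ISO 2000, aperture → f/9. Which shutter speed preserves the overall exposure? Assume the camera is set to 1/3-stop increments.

ISO: 16000 → 12800 → 10000 → 8000 → 6400 → 5000 → 4000 → 3200 → 2500 → 2000 — 3 stops dropped (darker).
Aperture: f/20 → f/18 → f/16 → f/14 → f/13 → f/11 → f/10 → f/9 — 2 1/3 stops wider (brighter).
Net change so far: 2/3 stop darker. Offset with the shutter speed: 8 → 10 → 13.

13 s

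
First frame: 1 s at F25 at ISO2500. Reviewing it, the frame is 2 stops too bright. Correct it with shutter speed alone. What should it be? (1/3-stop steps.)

1/4s

Overexposed by 2 stops → need 2 stops darker.
Shutter speed: 1 → 0.8 → 0.6 → 0.5 → 0.4 → 0.3 → 1/4.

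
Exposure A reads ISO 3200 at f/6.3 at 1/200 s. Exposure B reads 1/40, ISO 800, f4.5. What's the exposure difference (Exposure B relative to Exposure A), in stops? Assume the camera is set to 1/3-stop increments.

1 1/3 stops brighter

Aperture: f/6.3 → f/5.6 → f/5 → f/4.5 — 1 stop wider (brighter).
Shutter speed: 1/200 → 1/160 → 1/125 → 1/100 → 1/80 → 1/60 → 1/50 → 1/40 — 2 1/3 stops slower (brighter).
ISO: 3200 → 2500 → 2000 → 1600 → 1250 → 1000 → 800 — 2 stops dropped (darker).
Net: +1 +2 1/3 −2 = +1 1/3 stops.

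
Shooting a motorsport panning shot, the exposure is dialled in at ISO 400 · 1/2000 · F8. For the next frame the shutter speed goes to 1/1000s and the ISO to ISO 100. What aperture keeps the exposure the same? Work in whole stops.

f/5.6

Shutter speed: 1/2000 → 1/1000 — 1 stop longer (brighter).
ISO: 400 → 200 → 100 — 2 stops lower (darker).
Net change so far: 1 stop darker. Offset with the aperture: f/8 → f/5.6.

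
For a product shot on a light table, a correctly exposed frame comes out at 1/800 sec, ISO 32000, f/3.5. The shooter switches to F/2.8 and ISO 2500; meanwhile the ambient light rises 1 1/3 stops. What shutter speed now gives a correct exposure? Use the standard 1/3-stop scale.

Scene light: 1 1/3 stops brighter.
Aperture: f/3.5 → f/3.2 → f/2.8 — 2/3 stop wider (brighter).
ISO: 32000 → 25600 → 20000 → 16000 → 12800 → 10000 → 8000 → 6400 → 5000 → 4000 → 3200 → 2500 — 3 2/3 stops lower (darker).
Net so far: 1 2/3 stops darker. Shutter speed: 1/800 → 1/640 → 1/500 → 1/400 → 1/320 → 1/250.

1/250s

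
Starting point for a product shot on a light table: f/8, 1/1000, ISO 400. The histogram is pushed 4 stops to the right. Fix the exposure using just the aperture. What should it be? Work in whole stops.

f/32

Overexposed by 4 stops → need 4 stops darker.
Aperture: f/8 → f/11 → f/16 → f/22 → f/32.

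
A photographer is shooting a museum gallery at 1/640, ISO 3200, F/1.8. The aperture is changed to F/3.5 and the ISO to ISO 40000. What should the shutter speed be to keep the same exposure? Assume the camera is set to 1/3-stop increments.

1/2000s

Aperture: f/1.8 → f/2 → f/2.2 → f/2.5 → f/2.8 → f/3.2 → f/3.5 — 2 stops stopped down (darker).
ISO: 3200 → 4000 → 5000 → 6400 → 8000 → 10000 → 12800 → 16000 → 20000 → 25600 → 32000 → 40000 — 3 2/3 stops higher (brighter).
Net change so far: 1 2/3 stops brighter. Offset with the shutter speed: 1/640 → 1/800 → 1/1000 → 1/1250 → 1/1600 → 1/2000.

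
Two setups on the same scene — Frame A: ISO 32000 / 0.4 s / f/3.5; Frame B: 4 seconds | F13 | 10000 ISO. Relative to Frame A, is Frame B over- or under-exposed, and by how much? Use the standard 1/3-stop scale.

Aperture: f/3.5 → f/4 → f/4.5 → f/5 → f/5.6 → f/6.3 → f/7.1 → f/8 → f/9 → f/10 → f/11 → f/13 — 3 2/3 stops smaller aperture (darker).
Shutter speed: 0.4 → 0.5 → 0.6 → 0.8 → 1 → 1.3 → 1.6 → 2 → 2.5 → 3.2 → 4 — 3 1/3 stops longer (brighter).
ISO: 32000 → 25600 → 20000 → 16000 → 12800 → 10000 — 1 2/3 stops lower (darker).
Net: −3 2/3 +3 1/3 −1 2/3 = −2 stops.

2 stops darker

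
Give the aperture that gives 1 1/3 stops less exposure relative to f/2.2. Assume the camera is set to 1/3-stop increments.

f/3.5

Aperture: f/2.2 → f/2.5 → f/2.8 → f/3.2 → f/3.5 — 1 1/3 stops stopped down (darker).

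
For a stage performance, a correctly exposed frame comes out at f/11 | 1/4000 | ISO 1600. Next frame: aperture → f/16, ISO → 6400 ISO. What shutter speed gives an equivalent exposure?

Aperture: f/11 → f/16 — 1 stop narrower (darker).
ISO: 1600 → 3200 → 6400 — 2 stops higher (brighter).
Net change so far: 1 stop brighter. Offset with the shutter speed: 1/4000 → 1/8000.

1/8000s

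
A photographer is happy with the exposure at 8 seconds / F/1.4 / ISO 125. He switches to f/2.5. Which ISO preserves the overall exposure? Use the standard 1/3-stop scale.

ISO 400

Aperture: f/1.4 → f/1.6 → f/1.8 → f/2 → f/2.2 → f/2.5 — 1 2/3 stops smaller aperture (darker).
Need 1 2/3 stops brighter from the ISO: 125 → 160 → 200 → 250 → 320 → 400.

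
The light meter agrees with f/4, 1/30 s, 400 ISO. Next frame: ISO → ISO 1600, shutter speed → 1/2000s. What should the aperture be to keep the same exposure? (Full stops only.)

f/1.0

ISO: 400 → 800 → 1600 — 2 stops raised (brighter).
Shutter speed: 1/30 → 1/60 → 1/125 → 1/250 → 1/500 → 1/1000 → 1/2000 — 6 stops shorter (darker).
Net change so far: 4 stops darker. Offset with the aperture: f/4 → f/2.8 → f/2 → f/1.4 → f/1.0.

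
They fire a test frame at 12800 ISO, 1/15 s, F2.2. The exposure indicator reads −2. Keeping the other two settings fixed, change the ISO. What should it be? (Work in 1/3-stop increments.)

ISO 51200

Underexposed by 2 stops → need 2 stops brighter.
ISO: 12800 → 16000 → 20000 → 25600 → 32000 → 40000 → 51200.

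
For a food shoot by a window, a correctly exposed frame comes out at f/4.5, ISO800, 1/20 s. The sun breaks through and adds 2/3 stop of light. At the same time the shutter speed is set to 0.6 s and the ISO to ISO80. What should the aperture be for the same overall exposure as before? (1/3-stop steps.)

Scene light: 2/3 stop brighter.
Shutter speed: 1/20 → 1/15 → 1/13 → 1/10 → 1/8 → 1/6 → 1/5 → 1/4 → 0.3 → 0.4 → 0.5 → 0.6 — 3 2/3 stops longer (brighter).
ISO: 800 → 640 → 500 → 400 → 320 → 250 → 200 → 160 → 125 → 100 → 80 — 3 1/3 stops dropped (darker).
Net so far: 1 stop brighter. Aperture: f/4.5 → f/5 → f/5.6 → f/6.3.

f/6.3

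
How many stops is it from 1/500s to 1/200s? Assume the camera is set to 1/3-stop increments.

1 1/3 stops

1/500 → 1/400 → 1/320 → 1/250 → 1/200 — count the steps: 4 third-stops = 1 1/3 stops.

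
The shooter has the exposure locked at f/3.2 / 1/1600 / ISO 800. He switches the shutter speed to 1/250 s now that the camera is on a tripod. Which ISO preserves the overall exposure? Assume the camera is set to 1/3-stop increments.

Shutter speed: 1/1600 → 1/1250 → 1/1000 → 1/800 → 1/640 → 1/500 → 1/400 → 1/320 → 1/250 — 2 2/3 stops longer (brighter).
Need 2 2/3 stops darker from the ISO: 800 → 640 → 500 → 400 → 320 → 250 → 200 → 160 → 125.

ISO 125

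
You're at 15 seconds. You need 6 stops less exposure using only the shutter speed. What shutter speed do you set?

1/4s

Shutter speed: 15 → 8 → 4 → 2 → 1 → 1/2 → 1/4 — 6 stops faster (darker).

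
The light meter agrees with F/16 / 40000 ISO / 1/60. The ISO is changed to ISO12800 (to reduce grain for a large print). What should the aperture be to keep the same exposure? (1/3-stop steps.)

f/9

ISO: 40000 → 32000 → 25600 → 20000 → 16000 → 12800 — 1 2/3 stops lower (darker).
Need 1 2/3 stops brighter from the aperture: f/16 → f/14 → f/13 → f/11 → f/10 → f/9.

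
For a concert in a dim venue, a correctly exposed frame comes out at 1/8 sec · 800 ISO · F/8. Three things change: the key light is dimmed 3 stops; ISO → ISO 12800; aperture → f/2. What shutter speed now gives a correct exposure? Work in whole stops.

Scene light: 3 stops darker.
ISO: 800 → 1600 → 3200 → 6400 → 12800 — 4 stops higher (brighter).
Aperture: f/8 → f/5.6 → f/4 → f/2.8 → f/2 — 4 stops opened up (brighter).
Net so far: 5 stops brighter. Shutter speed: 1/8 → 1/15 → 1/30 → 1/60 → 1/125 → 1/250.

1/250s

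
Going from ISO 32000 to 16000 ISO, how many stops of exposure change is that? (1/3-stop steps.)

32000 → 25600 → 20000 → 16000 — count the steps: 3 third-stops = 1 stop.

1 stop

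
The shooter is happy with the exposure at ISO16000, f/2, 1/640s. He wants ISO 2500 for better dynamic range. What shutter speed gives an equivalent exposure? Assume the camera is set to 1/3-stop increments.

1/100s

ISO: 16000 → 12800 → 10000 → 8000 → 6400 → 5000 → 4000 → 3200 → 2500 — 2 2/3 stops lower (darker).
Need 2 2/3 stops brighter from the shutter speed: 1/640 → 1/500 → 1/400 → 1/320 → 1/250 → 1/200 → 1/160 → 1/125 → 1/100.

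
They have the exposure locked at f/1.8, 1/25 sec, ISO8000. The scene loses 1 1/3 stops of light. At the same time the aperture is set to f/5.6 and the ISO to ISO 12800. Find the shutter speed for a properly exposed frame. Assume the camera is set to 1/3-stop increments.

0.6 s

Scene light: 1 1/3 stops darker.
Aperture: f/1.8 → f/2 → f/2.2 → f/2.5 → f/2.8 → f/3.2 → f/3.5 → f/4 → f/4.5 → f/5 → f/5.6 — 3 1/3 stops narrower (darker).
ISO: 8000 → 10000 → 12800 — 2/3 stop higher (brighter).
Net so far: 4 stops darker. Shutter speed: 1/25 → 1/20 → 1/15 → 1/13 → 1/10 → 1/8 → 1/6 → 1/5 → 1/4 → 0.3 → 0.4 → 0.5 → 0.6.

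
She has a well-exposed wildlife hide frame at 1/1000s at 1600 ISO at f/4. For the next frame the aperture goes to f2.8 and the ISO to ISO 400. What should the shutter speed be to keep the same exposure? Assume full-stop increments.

Aperture: f/4 → f/2.8 — 1 stop wider (brighter).
ISO: 1600 → 800 → 400 — 2 stops dropped (darker).
Net change so far: 1 stop darker. Offset with the shutter speed: 1/1000 → 1/500.

1/500s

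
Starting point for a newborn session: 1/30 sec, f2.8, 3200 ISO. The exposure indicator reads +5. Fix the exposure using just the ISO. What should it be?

ISO 100

Overexposed by 5 stops → need 5 stops darker.
ISO: 3200 → 1600 → 800 → 400 → 200 → 100.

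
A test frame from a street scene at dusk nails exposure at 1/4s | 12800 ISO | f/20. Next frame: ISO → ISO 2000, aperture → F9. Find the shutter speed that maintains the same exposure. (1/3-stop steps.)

ISO: 12800 → 10000 → 8000 → 6400 → 5000 → 4000 → 3200 → 2500 → 2000 — 2 2/3 stops dropped (darker).
Aperture: f/20 → f/18 → f/16 → f/14 → f/13 → f/11 → f/10 → f/9 — 2 1/3 stops opened up (brighter).
Net change so far: 1/3 stop darker. Offset with the shutter speed: 1/4 → 0.3.

0.3 s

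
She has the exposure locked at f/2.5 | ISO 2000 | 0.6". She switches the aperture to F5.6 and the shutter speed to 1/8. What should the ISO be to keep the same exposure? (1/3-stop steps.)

ISO 51200

Aperture: f/2.5 → f/2.8 → f/3.2 → f/3.5 → f/4 → f/4.5 → f/5 → f/5.6 — 2 1/3 stops stopped down (darker).
Shutter speed: 0.6 → 0.5 → 0.4 → 0.3 → 1/4 → 1/5 → 1/6 → 1/8 — 2 1/3 stops faster (darker).
Net change so far: 4 2/3 stops darker. Offset with the ISO: 2000 → 2500 → 3200 → 4000 → 5000 → 6400 → 8000 → 10000 → 12800 → 16000 → 20000 → 25600 → 32000 → 40000 → 51200.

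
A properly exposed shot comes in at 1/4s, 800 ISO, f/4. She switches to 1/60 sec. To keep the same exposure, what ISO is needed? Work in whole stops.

Shutter speed: 1/4 → 1/8 → 1/15 → 1/30 → 1/60 — 4 stops faster (darker).
Need 4 stops brighter from the ISO: 800 → 1600 → 3200 → 6400 → 12800.

ISO 12800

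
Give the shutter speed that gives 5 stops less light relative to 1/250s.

Shutter speed: 1/250 → 1/500 → 1/1000 → 1/2000 → 1/4000 → 1/8000 — 5 stops shorter (darker).

1/8000s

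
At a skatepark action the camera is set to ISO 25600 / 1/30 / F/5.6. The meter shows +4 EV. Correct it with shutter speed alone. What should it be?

Overexposed by 4 stops → need 4 stops darker.
Shutter speed: 1/30 → 1/60 → 1/125 → 1/250 → 1/500.

1/500s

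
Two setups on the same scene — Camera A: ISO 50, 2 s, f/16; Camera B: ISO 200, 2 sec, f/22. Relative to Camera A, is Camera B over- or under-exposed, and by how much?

Aperture: f/16 → f/22 — 1 stop narrower (darker).
Shutter speed: unchanged.
ISO: 50 → 100 → 200 — 2 stops raised (brighter).
Net: −1 +2 = +1 stop.

1 stop brighter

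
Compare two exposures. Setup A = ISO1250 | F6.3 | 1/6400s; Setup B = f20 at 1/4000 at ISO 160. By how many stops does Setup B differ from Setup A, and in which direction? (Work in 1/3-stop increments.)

5 2/3 stops darker

Aperture: f/6.3 → f/7.1 → f/8 → f/9 → f/10 → f/11 → f/13 → f/14 → f/16 → f/18 → f/20 — 3 1/3 stops smaller aperture (darker).
Shutter speed: 1/6400 → 1/5000 → 1/4000 — 2/3 stop slower (brighter).
ISO: 1250 → 1000 → 800 → 640 → 500 → 400 → 320 → 250 → 200 → 160 — 3 stops dropped (darker).
Net: −3 1/3 +2/3 −3 = −5 2/3 stops.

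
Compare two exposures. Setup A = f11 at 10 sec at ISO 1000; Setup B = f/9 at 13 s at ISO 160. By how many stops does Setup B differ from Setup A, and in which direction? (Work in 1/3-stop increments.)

Aperture: f/11 → f/10 → f/9 — 2/3 stop larger aperture (brighter).
Shutter speed: 10 → 13 — 1/3 stop longer (brighter).
ISO: 1000 → 800 → 640 → 500 → 400 → 320 → 250 → 200 → 160 — 2 2/3 stops dropped (darker).
Net: +2/3 +1/3 −2 2/3 = −1 2/3 stops.

1 2/3 stops darker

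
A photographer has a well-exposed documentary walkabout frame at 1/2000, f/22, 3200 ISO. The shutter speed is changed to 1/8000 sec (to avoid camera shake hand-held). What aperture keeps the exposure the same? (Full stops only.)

f/11

Shutter speed: 1/2000 → 1/4000 → 1/8000 — 2 stops shorter (darker).
Need 2 stops brighter from the aperture: f/22 → f/16 → f/11.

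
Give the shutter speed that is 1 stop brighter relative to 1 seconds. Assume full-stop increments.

2 s

Shutter speed: 1 → 2 — 1 stop slower (brighter).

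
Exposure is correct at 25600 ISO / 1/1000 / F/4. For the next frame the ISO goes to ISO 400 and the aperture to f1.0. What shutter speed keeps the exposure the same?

ISO: 25600 → 12800 → 6400 → 3200 → 1600 → 800 → 400 — 6 stops lower (darker).
Aperture: f/4 → f/2.8 → f/2 → f/1.4 → f/1.0 — 4 stops larger aperture (brighter).
Net change so far: 2 stops darker. Offset with the shutter speed: 1/1000 → 1/500 → 1/250.

1/250s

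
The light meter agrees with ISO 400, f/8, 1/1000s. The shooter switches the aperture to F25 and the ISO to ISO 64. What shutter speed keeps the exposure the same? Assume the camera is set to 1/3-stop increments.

Aperture: f/8 → f/9 → f/10 → f/11 → f/13 → f/14 → f/16 → f/18 → f/20 → f/22 → f/25 — 3 1/3 stops smaller aperture (darker).
ISO: 400 → 320 → 250 → 200 → 160 → 125 → 100 → 80 → 64 — 2 2/3 stops lower (darker).
Net change so far: 6 stops darker. Offset with the shutter speed: 1/1000 → 1/800 → 1/640 → 1/500 → 1/400 → 1/320 → 1/250 → 1/200 → 1/160 → 1/125 → 1/100 → 1/80 → 1/60 → 1/50 → 1/40 → 1/30 → 1/25 → 1/20 → 1/15.

1/15s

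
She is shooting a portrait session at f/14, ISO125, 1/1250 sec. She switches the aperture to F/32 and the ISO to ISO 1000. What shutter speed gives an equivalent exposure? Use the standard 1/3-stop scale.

Aperture: f/14 → f/16 → f/18 → f/20 → f/22 → f/25 → f/29 → f/32 — 2 1/3 stops stopped down (darker).
ISO: 125 → 160 → 200 → 250 → 320 → 400 → 500 → 640 → 800 → 1000 — 3 stops raised (brighter).
Net change so far: 2/3 stop brighter. Offset with the shutter speed: 1/1250 → 1/1600 → 1/2000.

1/2000s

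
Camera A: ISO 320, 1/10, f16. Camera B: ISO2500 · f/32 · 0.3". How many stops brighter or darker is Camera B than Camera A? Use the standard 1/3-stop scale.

2 2/3 stops brighter

Aperture: f/16 → f/18 → f/20 → f/22 → f/25 → f/29 → f/32 — 2 stops narrower (darker).
Shutter speed: 1/10 → 1/8 → 1/6 → 1/5 → 1/4 → 0.3 — 1 2/3 stops longer (brighter).
ISO: 320 → 400 → 500 → 640 → 800 → 1000 → 1250 → 1600 → 2000 → 2500 — 3 stops raised (brighter).
Net: −2 +1 2/3 +3 = +2 2/3 stops.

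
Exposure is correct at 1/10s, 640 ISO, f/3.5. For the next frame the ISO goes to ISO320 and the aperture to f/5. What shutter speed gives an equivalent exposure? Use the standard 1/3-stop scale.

ISO: 640 → 500 → 400 → 320 — 1 stop lower (darker).
Aperture: f/3.5 → f/4 → f/4.5 → f/5 — 1 stop stopped down (darker).
Net change so far: 2 stops darker. Offset with the shutter speed: 1/10 → 1/8 → 1/6 → 1/5 → 1/4 → 0.3 → 0.4.

0.4 s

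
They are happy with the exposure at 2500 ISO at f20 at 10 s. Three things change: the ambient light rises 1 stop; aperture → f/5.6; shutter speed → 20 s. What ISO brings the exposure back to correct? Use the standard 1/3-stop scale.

ISO 50

Scene light: 1 stop brighter.
Aperture: f/20 → f/18 → f/16 → f/14 → f/13 → f/11 → f/10 → f/9 → f/8 → f/7.1 → f/6.3 → f/5.6 — 3 2/3 stops wider (brighter).
Shutter speed: 10 → 13 → 15 → 20 — 1 stop slower (brighter).
Net so far: 5 2/3 stops brighter. ISO: 2500 → 2000 → 1600 → 1250 → 1000 → 800 → 640 → 500 → 400 → 320 → 250 → 200 → 160 → 125 → 100 → 80 → 64 → 50.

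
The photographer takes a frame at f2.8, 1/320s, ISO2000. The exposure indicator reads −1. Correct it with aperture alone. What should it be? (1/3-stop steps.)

Underexposed by 1 stop → need 1 stop brighter.
Aperture: f/2.8 → f/2.5 → f/2.2 → f/2.

f/2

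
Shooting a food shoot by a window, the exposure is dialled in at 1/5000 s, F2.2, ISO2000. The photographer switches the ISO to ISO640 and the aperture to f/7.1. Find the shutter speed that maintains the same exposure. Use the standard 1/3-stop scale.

ISO: 2000 → 1600 → 1250 → 1000 → 800 → 640 — 1 2/3 stops lower (darker).
Aperture: f/2.2 → f/2.5 → f/2.8 → f/3.2 → f/3.5 → f/4 → f/4.5 → f/5 → f/5.6 → f/6.3 → f/7.1 — 3 1/3 stops narrower (darker).
Net change so far: 5 stops darker. Offset with the shutter speed: 1/5000 → 1/4000 → 1/3200 → 1/2500 → 1/2000 → 1/1600 → 1/1250 → 1/1000 → 1/800 → 1/640 → 1/500 → 1/400 → 1/320 → 1/250 → 1/200 → 1/160.

1/160s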